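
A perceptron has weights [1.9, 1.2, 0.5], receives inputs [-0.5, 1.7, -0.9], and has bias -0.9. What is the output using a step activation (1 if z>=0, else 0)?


z = w . x + b
= 1.9*-0.5 + 1.2*1.7 + 0.5*-0.9 + -0.9
= -0.95 + 2.04 + -0.45 + -0.9
= 0.64 + -0.9
= -0.26
Since z = -0.26 < 0, output = 0

0


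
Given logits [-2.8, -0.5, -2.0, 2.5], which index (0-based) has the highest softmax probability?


Softmax is a monotonic transformation, so it preserves the argmax.
We need to find the index of the maximum logit.
Index 0: -2.8
Index 1: -0.5
Index 2: -2.0
Index 3: 2.5
Maximum logit = 2.5 at index 3

3


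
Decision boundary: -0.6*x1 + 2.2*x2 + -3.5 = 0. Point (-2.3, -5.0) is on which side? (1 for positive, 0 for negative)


Compute -0.6 * -2.3 + 2.2 * -5.0 + -3.5
= 1.38 + -11.0 + -3.5
= -13.12
Since -13.12 < 0, the point is on the negative side.

0


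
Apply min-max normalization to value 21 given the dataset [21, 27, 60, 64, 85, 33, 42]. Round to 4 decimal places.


Min = 21, Max = 85
Range = 85 - 21 = 64
Scaled = (x - min) / (max - min)
= (21 - 21) / 64
= 0 / 64
= 0.0000

0.0000


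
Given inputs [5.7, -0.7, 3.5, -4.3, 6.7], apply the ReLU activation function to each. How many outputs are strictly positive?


ReLU(x) = max(0, x) for each element:
ReLU(5.7) = 5.7
ReLU(-0.7) = 0
ReLU(3.5) = 3.5
ReLU(-4.3) = 0
ReLU(6.7) = 6.7
Active neurons (>0): 3

3


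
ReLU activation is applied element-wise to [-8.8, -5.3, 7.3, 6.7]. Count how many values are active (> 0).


ReLU(x) = max(0, x) for each element:
ReLU(-8.8) = 0
ReLU(-5.3) = 0
ReLU(7.3) = 7.3
ReLU(6.7) = 6.7
Active neurons (>0): 2

2


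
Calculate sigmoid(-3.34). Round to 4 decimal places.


sigmoid(z) = 1 / (1 + exp(-z))
exp(-(-3.34)) = exp(3.34) = 28.2191
1 + 28.2191 = 29.2191
1 / 29.2191 = 0.0342

0.0342


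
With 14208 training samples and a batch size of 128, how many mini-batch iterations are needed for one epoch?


Iterations per epoch = dataset_size / batch_size
= 14208 / 128
= 111

111


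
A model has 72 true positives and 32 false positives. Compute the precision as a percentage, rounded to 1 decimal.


Precision = TP / (TP + FP) * 100
= 72 / (72 + 32)
= 72 / 104
= 0.6923
= 69.2%

69.2


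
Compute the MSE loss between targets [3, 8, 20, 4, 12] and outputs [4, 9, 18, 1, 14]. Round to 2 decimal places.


Differences: [-1, -1, 2, 3, -2]
Squared errors: [1, 1, 4, 9, 4]
Sum of squared errors = 19
MSE = 19 / 5 = 3.80

3.80


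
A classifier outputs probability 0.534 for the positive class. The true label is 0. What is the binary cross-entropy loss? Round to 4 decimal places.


For y=0: Loss = -log(1-p)
= -log(1 - 0.534)
= -log(0.466)
= -(-0.7636)
= 0.7636

0.7636


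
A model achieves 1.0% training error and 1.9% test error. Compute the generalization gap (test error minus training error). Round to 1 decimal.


Generalization gap = test_error - train_error
= 1.9 - 1.0
= 0.9%
A small gap suggests good generalization.

0.9


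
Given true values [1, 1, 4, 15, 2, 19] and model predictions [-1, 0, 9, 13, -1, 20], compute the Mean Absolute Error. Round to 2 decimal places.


Absolute errors: [2, 1, 5, 2, 3, 1]
Sum of absolute errors = 14
MAE = 14 / 6 = 2.33

2.33


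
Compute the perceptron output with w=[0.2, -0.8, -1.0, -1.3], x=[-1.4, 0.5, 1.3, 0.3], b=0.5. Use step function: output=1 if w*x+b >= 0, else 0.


z = w . x + b
= 0.2*-1.4 + -0.8*0.5 + -1.0*1.3 + -1.3*0.3 + 0.5
= -0.28 + -0.4 + -1.3 + -0.39 + 0.5
= -2.37 + 0.5
= -1.87
Since z = -1.87 < 0, output = 0

0


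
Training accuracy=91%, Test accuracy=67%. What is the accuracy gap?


Gap = train_accuracy - test_accuracy
= 91 - 67
= 24%
This large gap strongly indicates overfitting.

24


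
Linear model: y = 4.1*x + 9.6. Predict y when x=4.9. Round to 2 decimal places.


y = 4.1 * 4.9 + (9.6)
= 20.09 + (9.6)
= 29.69

29.69


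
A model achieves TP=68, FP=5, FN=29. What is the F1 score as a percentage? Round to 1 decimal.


Precision = TP / (TP + FP) = 68 / 73 = 0.9315
Recall = TP / (TP + FN) = 68 / 97 = 0.701
F1 = 2 * P * R / (P + R)
= 2 * 0.9315 * 0.701 / (0.9315 + 0.701)
= 1.306 / 1.6325
= 0.8
As percentage: 80.0%

80.0


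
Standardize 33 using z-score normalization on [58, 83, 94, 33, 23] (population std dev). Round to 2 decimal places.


Mean = (58 + 83 + 94 + 33 + 23) / 5 = 58.2
Variance = sum((x_i - mean)^2) / n = 754.16
Std = sqrt(754.16) = 27.462
Z = (x - mean) / std
= (33 - 58.2) / 27.462
= -25.2 / 27.462
= -0.92

-0.92


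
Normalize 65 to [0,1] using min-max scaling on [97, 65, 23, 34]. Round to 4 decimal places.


Min = 23, Max = 97
Range = 97 - 23 = 74
Scaled = (x - min) / (max - min)
= (65 - 23) / 74
= 42 / 74
= 0.5676

0.5676


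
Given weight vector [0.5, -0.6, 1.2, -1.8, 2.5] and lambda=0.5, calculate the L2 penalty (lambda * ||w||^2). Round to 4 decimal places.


Squaring each weight:
0.5^2 = 0.25
(-0.6)^2 = 0.36
1.2^2 = 1.44
(-1.8)^2 = 3.24
2.5^2 = 6.25
Sum of squares = 11.54
Penalty = 0.5 * 11.54 = 5.7700

5.7700


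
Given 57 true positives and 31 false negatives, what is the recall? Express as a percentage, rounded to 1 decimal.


Recall = TP / (TP + FN) * 100
= 57 / (57 + 31)
= 57 / 88
= 0.6477
= 64.8%

64.8


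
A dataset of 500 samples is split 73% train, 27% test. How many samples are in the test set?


Train samples = 500 * 73% = 365
Test samples = 500 - 365
= 135

135


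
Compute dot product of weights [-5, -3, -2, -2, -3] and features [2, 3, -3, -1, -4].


Element-wise products:
-5 * 2 = -10
-3 * 3 = -9
-2 * -3 = 6
-2 * -1 = 2
-3 * -4 = 12
Sum = -10 + -9 + 6 + 2 + 12
= 1

1


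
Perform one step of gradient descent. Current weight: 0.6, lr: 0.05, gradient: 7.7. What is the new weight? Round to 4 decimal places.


w_new = w_old - lr * gradient
= 0.6 - 0.05 * 7.7
= 0.6 - (0.385)
= 0.2150

0.2150


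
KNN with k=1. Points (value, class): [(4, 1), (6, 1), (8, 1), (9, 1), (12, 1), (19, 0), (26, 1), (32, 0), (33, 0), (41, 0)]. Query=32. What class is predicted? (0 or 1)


Distances from query 32:
Point 32 (class 0): distance = 0
K=1 nearest neighbors: classes = [0]
Votes for class 1: 0 / 1
Majority vote => class 0

0


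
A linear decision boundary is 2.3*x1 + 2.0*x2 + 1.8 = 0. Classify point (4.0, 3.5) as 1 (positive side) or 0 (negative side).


Compute 2.3 * 4.0 + 2.0 * 3.5 + 1.8
= 9.2 + 7.0 + 1.8
= 18.0
Since 18.0 >= 0, the point is on the positive side.

1


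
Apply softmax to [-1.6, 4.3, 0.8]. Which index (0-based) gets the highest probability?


Softmax is a monotonic transformation, so it preserves the argmax.
We need to find the index of the maximum logit.
Index 0: -1.6
Index 1: 4.3
Index 2: 0.8
Maximum logit = 4.3 at index 1

1


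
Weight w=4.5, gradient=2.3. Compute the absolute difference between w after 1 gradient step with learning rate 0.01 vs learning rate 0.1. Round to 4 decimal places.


With lr=0.01: w_new = 4.5 - 0.01 * 2.3 = 4.477
With lr=0.1: w_new = 4.5 - 0.1 * 2.3 = 4.27
Absolute difference = |4.477 - 4.27|
= 0.2070

0.2070


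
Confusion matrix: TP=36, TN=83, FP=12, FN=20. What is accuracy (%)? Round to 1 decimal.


Accuracy = (TP + TN) / (TP + TN + FP + FN) * 100
= (36 + 83) / (36 + 83 + 12 + 20)
= 119 / 151
= 0.7881
= 78.8%

78.8


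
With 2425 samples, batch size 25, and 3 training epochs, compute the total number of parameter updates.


Iterations per epoch = 2425 / 25 = 97
Total updates = iterations_per_epoch * epochs
= 97 * 3
= 291

291


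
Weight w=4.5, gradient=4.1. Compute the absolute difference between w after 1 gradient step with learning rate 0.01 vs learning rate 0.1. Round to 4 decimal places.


With lr=0.01: w_new = 4.5 - 0.01 * 4.1 = 4.459
With lr=0.1: w_new = 4.5 - 0.1 * 4.1 = 4.09
Absolute difference = |4.459 - 4.09|
= 0.3690

0.3690


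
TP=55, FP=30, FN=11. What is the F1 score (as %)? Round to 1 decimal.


Precision = TP / (TP + FP) = 55 / 85 = 0.6471
Recall = TP / (TP + FN) = 55 / 66 = 0.8333
F1 = 2 * P * R / (P + R)
= 2 * 0.6471 * 0.8333 / (0.6471 + 0.8333)
= 1.0784 / 1.4804
= 0.7285
As percentage: 72.8%

72.8


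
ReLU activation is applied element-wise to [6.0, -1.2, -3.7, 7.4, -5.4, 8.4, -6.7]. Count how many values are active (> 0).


ReLU(x) = max(0, x) for each element:
ReLU(6.0) = 6.0
ReLU(-1.2) = 0
ReLU(-3.7) = 0
ReLU(7.4) = 7.4
ReLU(-5.4) = 0
ReLU(8.4) = 8.4
ReLU(-6.7) = 0
Active neurons (>0): 3

3


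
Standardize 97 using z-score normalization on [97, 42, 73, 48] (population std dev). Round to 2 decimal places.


Mean = (97 + 42 + 73 + 48) / 4 = 65.0
Variance = sum((x_i - mean)^2) / n = 476.5
Std = sqrt(476.5) = 21.8289
Z = (x - mean) / std
= (97 - 65.0) / 21.8289
= 32.0 / 21.8289
= 1.47

1.47


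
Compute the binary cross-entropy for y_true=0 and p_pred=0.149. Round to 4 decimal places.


For y=0: Loss = -log(1-p)
= -log(1 - 0.149)
= -log(0.851)
= -(-0.1613)
= 0.1613

0.1613


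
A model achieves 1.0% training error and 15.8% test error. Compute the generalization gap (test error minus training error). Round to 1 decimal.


Generalization gap = test_error - train_error
= 15.8 - 1.0
= 14.8%
A large gap suggests overfitting.

14.8


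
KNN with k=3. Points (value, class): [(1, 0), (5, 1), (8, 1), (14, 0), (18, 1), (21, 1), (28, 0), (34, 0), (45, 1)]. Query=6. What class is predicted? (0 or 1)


Distances from query 6:
Point 5 (class 1): distance = 1
Point 8 (class 1): distance = 2
Point 1 (class 0): distance = 5
K=3 nearest neighbors: classes = [1, 1, 0]
Votes for class 1: 2 / 3
Majority vote => class 1

1


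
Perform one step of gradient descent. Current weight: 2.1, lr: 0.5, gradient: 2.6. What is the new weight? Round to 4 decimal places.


w_new = w_old - lr * gradient
= 2.1 - 0.5 * 2.6
= 2.1 - (1.3)
= 0.8000

0.8000


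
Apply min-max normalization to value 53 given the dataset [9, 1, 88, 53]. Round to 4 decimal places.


Min = 1, Max = 88
Range = 88 - 1 = 87
Scaled = (x - min) / (max - min)
= (53 - 1) / 87
= 52 / 87
= 0.5977

0.5977


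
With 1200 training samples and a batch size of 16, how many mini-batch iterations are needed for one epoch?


Iterations per epoch = dataset_size / batch_size
= 1200 / 16
= 75

75


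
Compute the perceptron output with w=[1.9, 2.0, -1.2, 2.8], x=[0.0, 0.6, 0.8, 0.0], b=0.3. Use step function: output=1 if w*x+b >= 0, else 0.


z = w . x + b
= 1.9*0.0 + 2.0*0.6 + -1.2*0.8 + 2.8*0.0 + 0.3
= 0.0 + 1.2 + -0.96 + 0.0 + 0.3
= 0.24 + 0.3
= 0.54
Since z = 0.54 >= 0, output = 1

1


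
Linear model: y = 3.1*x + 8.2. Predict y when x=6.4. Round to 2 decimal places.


y = 3.1 * 6.4 + (8.2)
= 19.84 + (8.2)
= 28.04

28.04


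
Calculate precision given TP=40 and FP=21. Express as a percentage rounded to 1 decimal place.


Precision = TP / (TP + FP) * 100
= 40 / (40 + 21)
= 40 / 61
= 0.6557
= 65.6%

65.6


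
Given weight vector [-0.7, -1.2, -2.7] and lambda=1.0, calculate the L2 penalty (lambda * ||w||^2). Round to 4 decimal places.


Squaring each weight:
(-0.7)^2 = 0.49
(-1.2)^2 = 1.44
(-2.7)^2 = 7.29
Sum of squares = 9.22
Penalty = 1.0 * 9.22 = 9.2200

9.2200


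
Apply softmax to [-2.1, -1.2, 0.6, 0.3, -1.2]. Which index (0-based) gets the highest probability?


Softmax is a monotonic transformation, so it preserves the argmax.
We need to find the index of the maximum logit.
Index 0: -2.1
Index 1: -1.2
Index 2: 0.6
Index 3: 0.3
Index 4: -1.2
Maximum logit = 0.6 at index 2

2


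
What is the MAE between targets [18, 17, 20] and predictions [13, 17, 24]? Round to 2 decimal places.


Absolute errors: [5, 0, 4]
Sum of absolute errors = 9
MAE = 9 / 3 = 3.00

3.00


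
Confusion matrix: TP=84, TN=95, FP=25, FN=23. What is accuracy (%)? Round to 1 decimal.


Accuracy = (TP + TN) / (TP + TN + FP + FN) * 100
= (84 + 95) / (84 + 95 + 25 + 23)
= 179 / 227
= 0.7885
= 78.9%

78.9


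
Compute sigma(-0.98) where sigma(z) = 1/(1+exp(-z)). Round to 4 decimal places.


sigmoid(z) = 1 / (1 + exp(-z))
exp(-(-0.98)) = exp(0.98) = 2.6645
1 + 2.6645 = 3.6645
1 / 3.6645 = 0.2729

0.2729


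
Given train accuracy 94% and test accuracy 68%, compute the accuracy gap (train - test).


Gap = train_accuracy - test_accuracy
= 94 - 68
= 26%
This large gap strongly indicates overfitting.

26


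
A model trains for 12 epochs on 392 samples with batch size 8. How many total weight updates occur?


Iterations per epoch = 392 / 8 = 49
Total updates = iterations_per_epoch * epochs
= 49 * 12
= 588

588


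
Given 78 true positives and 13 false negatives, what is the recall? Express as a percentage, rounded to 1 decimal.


Recall = TP / (TP + FN) * 100
= 78 / (78 + 13)
= 78 / 91
= 0.8571
= 85.7%

85.7


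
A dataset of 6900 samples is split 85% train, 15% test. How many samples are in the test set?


Train samples = 6900 * 85% = 5865
Test samples = 6900 - 5865
= 1035

1035


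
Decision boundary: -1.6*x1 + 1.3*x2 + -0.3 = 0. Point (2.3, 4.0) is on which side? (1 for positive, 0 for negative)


Compute -1.6 * 2.3 + 1.3 * 4.0 + -0.3
= -3.68 + 5.2 + -0.3
= 1.22
Since 1.22 >= 0, the point is on the positive side.

1


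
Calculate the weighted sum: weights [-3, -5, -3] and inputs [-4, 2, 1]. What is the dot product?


Element-wise products:
-3 * -4 = 12
-5 * 2 = -10
-3 * 1 = -3
Sum = 12 + -10 + -3
= -1

-1


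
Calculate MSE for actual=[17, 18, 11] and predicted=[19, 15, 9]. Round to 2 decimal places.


Differences: [-2, 3, 2]
Squared errors: [4, 9, 4]
Sum of squared errors = 17
MSE = 17 / 3 = 5.67

5.67


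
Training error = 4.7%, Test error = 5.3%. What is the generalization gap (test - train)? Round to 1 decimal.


Generalization gap = test_error - train_error
= 5.3 - 4.7
= 0.6%
A small gap suggests good generalization.

0.6


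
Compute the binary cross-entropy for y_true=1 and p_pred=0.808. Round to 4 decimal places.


For y=1: Loss = -log(p)
= -log(0.808)
= -(-0.2132)
= 0.2132

0.2132


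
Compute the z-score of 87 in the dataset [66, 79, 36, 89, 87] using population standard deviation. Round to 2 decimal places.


Mean = (66 + 79 + 36 + 89 + 87) / 5 = 71.4
Variance = sum((x_i - mean)^2) / n = 378.64
Std = sqrt(378.64) = 19.4587
Z = (x - mean) / std
= (87 - 71.4) / 19.4587
= 15.6 / 19.4587
= 0.80

0.80


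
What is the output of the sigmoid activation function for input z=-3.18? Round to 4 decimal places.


sigmoid(z) = 1 / (1 + exp(-z))
exp(-(-3.18)) = exp(3.18) = 24.0468
1 + 24.0468 = 25.0468
1 / 25.0468 = 0.0399

0.0399


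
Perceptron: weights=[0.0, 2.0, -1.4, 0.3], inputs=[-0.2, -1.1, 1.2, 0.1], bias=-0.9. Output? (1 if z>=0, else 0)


z = w . x + b
= 0.0*-0.2 + 2.0*-1.1 + -1.4*1.2 + 0.3*0.1 + -0.9
= -0.0 + -2.2 + -1.68 + 0.03 + -0.9
= -3.85 + -0.9
= -4.75
Since z = -4.75 < 0, output = 0

0


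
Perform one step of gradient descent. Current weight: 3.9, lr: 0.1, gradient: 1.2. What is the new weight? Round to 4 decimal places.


w_new = w_old - lr * gradient
= 3.9 - 0.1 * 1.2
= 3.9 - (0.12)
= 3.7800

3.7800


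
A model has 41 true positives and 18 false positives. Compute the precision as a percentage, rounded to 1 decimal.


Precision = TP / (TP + FP) * 100
= 41 / (41 + 18)
= 41 / 59
= 0.6949
= 69.5%

69.5


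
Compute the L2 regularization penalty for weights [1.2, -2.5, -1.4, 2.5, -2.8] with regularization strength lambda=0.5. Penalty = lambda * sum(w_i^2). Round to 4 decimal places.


Squaring each weight:
1.2^2 = 1.44
(-2.5)^2 = 6.25
(-1.4)^2 = 1.96
2.5^2 = 6.25
(-2.8)^2 = 7.84
Sum of squares = 23.74
Penalty = 0.5 * 23.74 = 11.8700

11.8700


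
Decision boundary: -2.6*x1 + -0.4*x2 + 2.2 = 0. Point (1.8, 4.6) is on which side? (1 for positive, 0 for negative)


Compute -2.6 * 1.8 + -0.4 * 4.6 + 2.2
= -4.68 + -1.84 + 2.2
= -4.32
Since -4.32 < 0, the point is on the negative side.

0


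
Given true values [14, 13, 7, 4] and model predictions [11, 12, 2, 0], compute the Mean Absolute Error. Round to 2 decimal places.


Absolute errors: [3, 1, 5, 4]
Sum of absolute errors = 13
MAE = 13 / 4 = 3.25

3.25


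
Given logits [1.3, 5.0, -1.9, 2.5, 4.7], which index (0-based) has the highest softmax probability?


Softmax is a monotonic transformation, so it preserves the argmax.
We need to find the index of the maximum logit.
Index 0: 1.3
Index 1: 5.0
Index 2: -1.9
Index 3: 2.5
Index 4: 4.7
Maximum logit = 5.0 at index 1

1


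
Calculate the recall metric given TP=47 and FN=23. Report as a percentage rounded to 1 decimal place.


Recall = TP / (TP + FN) * 100
= 47 / (47 + 23)
= 47 / 70
= 0.6714
= 67.1%

67.1


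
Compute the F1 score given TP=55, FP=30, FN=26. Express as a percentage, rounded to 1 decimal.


Precision = TP / (TP + FP) = 55 / 85 = 0.6471
Recall = TP / (TP + FN) = 55 / 81 = 0.679
F1 = 2 * P * R / (P + R)
= 2 * 0.6471 * 0.679 / (0.6471 + 0.679)
= 0.8787 / 1.3261
= 0.6627
As percentage: 66.3%

66.3


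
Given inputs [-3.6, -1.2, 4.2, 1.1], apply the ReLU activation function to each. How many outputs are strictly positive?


ReLU(x) = max(0, x) for each element:
ReLU(-3.6) = 0
ReLU(-1.2) = 0
ReLU(4.2) = 4.2
ReLU(1.1) = 1.1
Active neurons (>0): 2

2


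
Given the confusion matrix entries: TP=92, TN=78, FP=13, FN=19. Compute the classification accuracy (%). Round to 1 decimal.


Accuracy = (TP + TN) / (TP + TN + FP + FN) * 100
= (92 + 78) / (92 + 78 + 13 + 19)
= 170 / 202
= 0.8416
= 84.2%

84.2


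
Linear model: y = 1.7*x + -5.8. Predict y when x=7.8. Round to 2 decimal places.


y = 1.7 * 7.8 + (-5.8)
= 13.26 + (-5.8)
= 7.46

7.46


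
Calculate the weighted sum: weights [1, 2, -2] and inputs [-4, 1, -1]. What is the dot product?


Element-wise products:
1 * -4 = -4
2 * 1 = 2
-2 * -1 = 2
Sum = -4 + 2 + 2
= 0

0


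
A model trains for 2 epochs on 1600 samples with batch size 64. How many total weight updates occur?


Iterations per epoch = 1600 / 64 = 25
Total updates = iterations_per_epoch * epochs
= 25 * 2
= 50

50


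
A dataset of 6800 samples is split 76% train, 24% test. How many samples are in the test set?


Train samples = 6800 * 76% = 5168
Test samples = 6800 - 5168
= 1632

1632


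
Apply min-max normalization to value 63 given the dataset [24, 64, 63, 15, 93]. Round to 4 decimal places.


Min = 15, Max = 93
Range = 93 - 15 = 78
Scaled = (x - min) / (max - min)
= (63 - 15) / 78
= 48 / 78
= 0.6154

0.6154


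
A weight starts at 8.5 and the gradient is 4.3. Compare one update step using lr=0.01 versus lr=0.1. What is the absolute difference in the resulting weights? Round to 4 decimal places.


With lr=0.01: w_new = 8.5 - 0.01 * 4.3 = 8.457
With lr=0.1: w_new = 8.5 - 0.1 * 4.3 = 8.07
Absolute difference = |8.457 - 8.07|
= 0.3870

0.3870


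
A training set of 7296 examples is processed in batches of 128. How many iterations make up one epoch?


Iterations per epoch = dataset_size / batch_size
= 7296 / 128
= 57

57


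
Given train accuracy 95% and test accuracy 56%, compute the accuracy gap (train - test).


Gap = train_accuracy - test_accuracy
= 95 - 56
= 39%
This large gap strongly indicates overfitting.

39


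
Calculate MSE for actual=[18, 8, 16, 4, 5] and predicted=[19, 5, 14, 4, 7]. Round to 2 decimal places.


Differences: [-1, 3, 2, 0, -2]
Squared errors: [1, 9, 4, 0, 4]
Sum of squared errors = 18
MSE = 18 / 5 = 3.60

3.60


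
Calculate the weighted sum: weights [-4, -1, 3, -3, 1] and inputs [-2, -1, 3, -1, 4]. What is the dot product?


Element-wise products:
-4 * -2 = 8
-1 * -1 = 1
3 * 3 = 9
-3 * -1 = 3
1 * 4 = 4
Sum = 8 + 1 + 9 + 3 + 4
= 25

25


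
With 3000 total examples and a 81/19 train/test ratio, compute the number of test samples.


Train samples = 3000 * 81% = 2430
Test samples = 3000 - 2430
= 570

570


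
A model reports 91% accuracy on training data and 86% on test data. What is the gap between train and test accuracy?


Gap = train_accuracy - test_accuracy
= 91 - 86
= 5%
This moderate gap may indicate mild overfitting.

5


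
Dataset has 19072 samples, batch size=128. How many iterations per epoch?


Iterations per epoch = dataset_size / batch_size
= 19072 / 128
= 149

149


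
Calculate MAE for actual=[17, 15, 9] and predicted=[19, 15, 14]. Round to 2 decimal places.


Absolute errors: [2, 0, 5]
Sum of absolute errors = 7
MAE = 7 / 3 = 2.33

2.33


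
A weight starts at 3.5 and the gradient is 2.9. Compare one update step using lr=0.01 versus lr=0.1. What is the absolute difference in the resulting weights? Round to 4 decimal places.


With lr=0.01: w_new = 3.5 - 0.01 * 2.9 = 3.471
With lr=0.1: w_new = 3.5 - 0.1 * 2.9 = 3.21
Absolute difference = |3.471 - 3.21|
= 0.2610

0.2610


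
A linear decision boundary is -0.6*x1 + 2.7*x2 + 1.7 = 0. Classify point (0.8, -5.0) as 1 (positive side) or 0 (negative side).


Compute -0.6 * 0.8 + 2.7 * -5.0 + 1.7
= -0.48 + -13.5 + 1.7
= -12.28
Since -12.28 < 0, the point is on the negative side.

0


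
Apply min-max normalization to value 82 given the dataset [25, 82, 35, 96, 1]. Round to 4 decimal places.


Min = 1, Max = 96
Range = 96 - 1 = 95
Scaled = (x - min) / (max - min)
= (82 - 1) / 95
= 81 / 95
= 0.8526

0.8526


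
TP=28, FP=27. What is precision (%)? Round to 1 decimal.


Precision = TP / (TP + FP) * 100
= 28 / (28 + 27)
= 28 / 55
= 0.5091
= 50.9%

50.9


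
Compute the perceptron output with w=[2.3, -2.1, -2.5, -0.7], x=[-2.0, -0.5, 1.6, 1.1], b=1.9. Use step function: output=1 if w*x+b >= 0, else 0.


z = w . x + b
= 2.3*-2.0 + -2.1*-0.5 + -2.5*1.6 + -0.7*1.1 + 1.9
= -4.6 + 1.05 + -4.0 + -0.77 + 1.9
= -8.32 + 1.9
= -6.42
Since z = -6.42 < 0, output = 0

0


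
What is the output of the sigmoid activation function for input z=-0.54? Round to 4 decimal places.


sigmoid(z) = 1 / (1 + exp(-z))
exp(-(-0.54)) = exp(0.54) = 1.716
1 + 1.716 = 2.716
1 / 2.716 = 0.3682

0.3682


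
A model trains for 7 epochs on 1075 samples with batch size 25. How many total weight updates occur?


Iterations per epoch = 1075 / 25 = 43
Total updates = iterations_per_epoch * epochs
= 43 * 7
= 301

301


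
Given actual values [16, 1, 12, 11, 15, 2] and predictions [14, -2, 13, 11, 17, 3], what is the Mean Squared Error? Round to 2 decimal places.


Differences: [2, 3, -1, 0, -2, -1]
Squared errors: [4, 9, 1, 0, 4, 1]
Sum of squared errors = 19
MSE = 19 / 6 = 3.17

3.17


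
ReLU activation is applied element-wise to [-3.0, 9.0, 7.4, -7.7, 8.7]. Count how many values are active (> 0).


ReLU(x) = max(0, x) for each element:
ReLU(-3.0) = 0
ReLU(9.0) = 9.0
ReLU(7.4) = 7.4
ReLU(-7.7) = 0
ReLU(8.7) = 8.7
Active neurons (>0): 3

3


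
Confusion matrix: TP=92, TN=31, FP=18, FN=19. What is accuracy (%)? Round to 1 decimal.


Accuracy = (TP + TN) / (TP + TN + FP + FN) * 100
= (92 + 31) / (92 + 31 + 18 + 19)
= 123 / 160
= 0.7688
= 76.9%

76.9


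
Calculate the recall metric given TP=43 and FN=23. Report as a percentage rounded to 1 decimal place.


Recall = TP / (TP + FN) * 100
= 43 / (43 + 23)
= 43 / 66
= 0.6515
= 65.2%

65.2


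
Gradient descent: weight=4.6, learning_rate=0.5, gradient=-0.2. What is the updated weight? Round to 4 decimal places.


w_new = w_old - lr * gradient
= 4.6 - 0.5 * -0.2
= 4.6 - (-0.1)
= 4.7000

4.7000


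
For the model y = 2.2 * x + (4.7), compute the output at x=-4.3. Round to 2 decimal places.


y = 2.2 * -4.3 + (4.7)
= -9.46 + (4.7)
= -4.76

-4.76


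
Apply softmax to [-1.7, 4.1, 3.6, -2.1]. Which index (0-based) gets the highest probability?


Softmax is a monotonic transformation, so it preserves the argmax.
We need to find the index of the maximum logit.
Index 0: -1.7
Index 1: 4.1
Index 2: 3.6
Index 3: -2.1
Maximum logit = 4.1 at index 1

1


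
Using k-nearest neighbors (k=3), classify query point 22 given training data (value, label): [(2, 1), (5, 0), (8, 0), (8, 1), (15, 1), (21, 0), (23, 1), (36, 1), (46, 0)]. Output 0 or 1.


Distances from query 22:
Point 21 (class 0): distance = 1
Point 23 (class 1): distance = 1
Point 15 (class 1): distance = 7
K=3 nearest neighbors: classes = [0, 1, 1]
Votes for class 1: 2 / 3
Majority vote => class 1

1


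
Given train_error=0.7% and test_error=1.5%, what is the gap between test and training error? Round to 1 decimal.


Generalization gap = test_error - train_error
= 1.5 - 0.7
= 0.8%
A small gap suggests good generalization.

0.8


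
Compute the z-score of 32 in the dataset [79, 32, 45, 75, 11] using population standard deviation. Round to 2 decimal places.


Mean = (79 + 32 + 45 + 75 + 11) / 5 = 48.4
Variance = sum((x_i - mean)^2) / n = 664.64
Std = sqrt(664.64) = 25.7806
Z = (x - mean) / std
= (32 - 48.4) / 25.7806
= -16.4 / 25.7806
= -0.64

-0.64


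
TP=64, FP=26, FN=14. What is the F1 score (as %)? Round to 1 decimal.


Precision = TP / (TP + FP) = 64 / 90 = 0.7111
Recall = TP / (TP + FN) = 64 / 78 = 0.8205
F1 = 2 * P * R / (P + R)
= 2 * 0.7111 * 0.8205 / (0.7111 + 0.8205)
= 1.167 / 1.5316
= 0.7619
As percentage: 76.2%

76.2


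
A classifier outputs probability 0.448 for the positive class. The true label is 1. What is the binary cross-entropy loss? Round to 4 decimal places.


For y=1: Loss = -log(p)
= -log(0.448)
= -(-0.803)
= 0.8030

0.8030


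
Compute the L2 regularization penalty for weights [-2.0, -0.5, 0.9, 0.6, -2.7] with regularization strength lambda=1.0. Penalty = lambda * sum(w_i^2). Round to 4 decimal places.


Squaring each weight:
(-2.0)^2 = 4.0
(-0.5)^2 = 0.25
0.9^2 = 0.81
0.6^2 = 0.36
(-2.7)^2 = 7.29
Sum of squares = 12.71
Penalty = 1.0 * 12.71 = 12.7100

12.7100


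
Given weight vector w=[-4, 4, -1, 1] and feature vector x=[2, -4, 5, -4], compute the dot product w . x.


Element-wise products:
-4 * 2 = -8
4 * -4 = -16
-1 * 5 = -5
1 * -4 = -4
Sum = -8 + -16 + -5 + -4
= -33

-33


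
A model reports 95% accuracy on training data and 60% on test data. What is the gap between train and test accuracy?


Gap = train_accuracy - test_accuracy
= 95 - 60
= 35%
This large gap strongly indicates overfitting.

35


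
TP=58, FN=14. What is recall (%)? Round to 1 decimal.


Recall = TP / (TP + FN) * 100
= 58 / (58 + 14)
= 58 / 72
= 0.8056
= 80.6%

80.6


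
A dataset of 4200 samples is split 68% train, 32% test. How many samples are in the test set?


Train samples = 4200 * 68% = 2856
Test samples = 4200 - 2856
= 1344

1344


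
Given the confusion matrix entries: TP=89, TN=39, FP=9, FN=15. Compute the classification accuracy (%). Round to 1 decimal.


Accuracy = (TP + TN) / (TP + TN + FP + FN) * 100
= (89 + 39) / (89 + 39 + 9 + 15)
= 128 / 152
= 0.8421
= 84.2%

84.2


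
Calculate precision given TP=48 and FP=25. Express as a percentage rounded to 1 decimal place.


Precision = TP / (TP + FP) * 100
= 48 / (48 + 25)
= 48 / 73
= 0.6575
= 65.8%

65.8


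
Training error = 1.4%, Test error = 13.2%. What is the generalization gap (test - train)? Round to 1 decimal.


Generalization gap = test_error - train_error
= 13.2 - 1.4
= 11.8%
A large gap suggests overfitting.

11.8


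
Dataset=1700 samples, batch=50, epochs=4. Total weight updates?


Iterations per epoch = 1700 / 50 = 34
Total updates = iterations_per_epoch * epochs
= 34 * 4
= 136

136


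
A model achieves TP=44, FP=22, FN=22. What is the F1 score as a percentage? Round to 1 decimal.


Precision = TP / (TP + FP) = 44 / 66 = 0.6667
Recall = TP / (TP + FN) = 44 / 66 = 0.6667
F1 = 2 * P * R / (P + R)
= 2 * 0.6667 * 0.6667 / (0.6667 + 0.6667)
= 0.8889 / 1.3333
= 0.6667
As percentage: 66.7%

66.7


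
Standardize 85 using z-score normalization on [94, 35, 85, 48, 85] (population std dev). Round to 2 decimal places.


Mean = (94 + 35 + 85 + 48 + 85) / 5 = 69.4
Variance = sum((x_i - mean)^2) / n = 546.64
Std = sqrt(546.64) = 23.3803
Z = (x - mean) / std
= (85 - 69.4) / 23.3803
= 15.6 / 23.3803
= 0.67

0.67


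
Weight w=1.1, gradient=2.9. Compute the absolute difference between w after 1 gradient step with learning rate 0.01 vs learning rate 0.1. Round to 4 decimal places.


With lr=0.01: w_new = 1.1 - 0.01 * 2.9 = 1.071
With lr=0.1: w_new = 1.1 - 0.1 * 2.9 = 0.81
Absolute difference = |1.071 - 0.81|
= 0.2610

0.2610


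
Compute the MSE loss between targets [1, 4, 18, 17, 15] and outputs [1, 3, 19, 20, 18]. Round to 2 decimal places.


Differences: [0, 1, -1, -3, -3]
Squared errors: [0, 1, 1, 9, 9]
Sum of squared errors = 20
MSE = 20 / 5 = 4.00

4.00


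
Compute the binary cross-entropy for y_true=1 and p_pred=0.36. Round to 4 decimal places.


For y=1: Loss = -log(p)
= -log(0.36)
= -(-1.0217)
= 1.0217

1.0217


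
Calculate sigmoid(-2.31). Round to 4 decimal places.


sigmoid(z) = 1 / (1 + exp(-z))
exp(-(-2.31)) = exp(2.31) = 10.0744
1 + 10.0744 = 11.0744
1 / 11.0744 = 0.0903

0.0903


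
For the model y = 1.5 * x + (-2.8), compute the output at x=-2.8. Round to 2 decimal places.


y = 1.5 * -2.8 + (-2.8)
= -4.2 + (-2.8)
= -7.00

-7.00


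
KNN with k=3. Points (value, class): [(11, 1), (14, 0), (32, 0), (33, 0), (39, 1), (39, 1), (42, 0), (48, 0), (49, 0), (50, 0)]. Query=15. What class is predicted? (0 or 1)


Distances from query 15:
Point 14 (class 0): distance = 1
Point 11 (class 1): distance = 4
Point 32 (class 0): distance = 17
K=3 nearest neighbors: classes = [0, 1, 0]
Votes for class 1: 1 / 3
Majority vote => class 0

0


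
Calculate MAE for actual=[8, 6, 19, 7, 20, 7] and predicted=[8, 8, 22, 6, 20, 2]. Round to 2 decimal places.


Absolute errors: [0, 2, 3, 1, 0, 5]
Sum of absolute errors = 11
MAE = 11 / 6 = 1.83

1.83


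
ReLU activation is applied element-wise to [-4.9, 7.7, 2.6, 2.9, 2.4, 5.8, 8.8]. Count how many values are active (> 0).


ReLU(x) = max(0, x) for each element:
ReLU(-4.9) = 0
ReLU(7.7) = 7.7
ReLU(2.6) = 2.6
ReLU(2.9) = 2.9
ReLU(2.4) = 2.4
ReLU(5.8) = 5.8
ReLU(8.8) = 8.8
Active neurons (>0): 6

6


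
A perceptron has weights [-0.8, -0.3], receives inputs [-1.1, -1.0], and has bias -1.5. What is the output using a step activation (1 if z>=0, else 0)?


z = w . x + b
= -0.8*-1.1 + -0.3*-1.0 + -1.5
= 0.88 + 0.3 + -1.5
= 1.18 + -1.5
= -0.32
Since z = -0.32 < 0, output = 0

0


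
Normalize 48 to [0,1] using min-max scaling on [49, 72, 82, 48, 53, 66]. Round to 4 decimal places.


Min = 48, Max = 82
Range = 82 - 48 = 34
Scaled = (x - min) / (max - min)
= (48 - 48) / 34
= 0 / 34
= 0.0000

0.0000


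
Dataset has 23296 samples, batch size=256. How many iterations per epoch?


Iterations per epoch = dataset_size / batch_size
= 23296 / 256
= 91

91


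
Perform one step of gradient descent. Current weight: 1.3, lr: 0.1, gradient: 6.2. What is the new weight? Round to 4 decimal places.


w_new = w_old - lr * gradient
= 1.3 - 0.1 * 6.2
= 1.3 - (0.62)
= 0.6800

0.6800


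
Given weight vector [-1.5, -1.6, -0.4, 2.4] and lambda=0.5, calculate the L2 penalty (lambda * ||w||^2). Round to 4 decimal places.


Squaring each weight:
(-1.5)^2 = 2.25
(-1.6)^2 = 2.56
(-0.4)^2 = 0.16
2.4^2 = 5.76
Sum of squares = 10.73
Penalty = 0.5 * 10.73 = 5.3650

5.3650


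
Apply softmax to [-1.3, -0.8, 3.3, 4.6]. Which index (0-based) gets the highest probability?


Softmax is a monotonic transformation, so it preserves the argmax.
We need to find the index of the maximum logit.
Index 0: -1.3
Index 1: -0.8
Index 2: 3.3
Index 3: 4.6
Maximum logit = 4.6 at index 3

3


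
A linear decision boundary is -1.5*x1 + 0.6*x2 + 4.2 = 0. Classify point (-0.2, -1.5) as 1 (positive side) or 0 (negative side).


Compute -1.5 * -0.2 + 0.6 * -1.5 + 4.2
= 0.3 + -0.9 + 4.2
= 3.6
Since 3.6 >= 0, the point is on the positive side.

1


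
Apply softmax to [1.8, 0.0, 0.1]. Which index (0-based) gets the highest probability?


Softmax is a monotonic transformation, so it preserves the argmax.
We need to find the index of the maximum logit.
Index 0: 1.8
Index 1: 0.0
Index 2: 0.1
Maximum logit = 1.8 at index 0

0


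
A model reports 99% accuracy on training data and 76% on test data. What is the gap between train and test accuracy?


Gap = train_accuracy - test_accuracy
= 99 - 76
= 23%
This large gap strongly indicates overfitting.

23


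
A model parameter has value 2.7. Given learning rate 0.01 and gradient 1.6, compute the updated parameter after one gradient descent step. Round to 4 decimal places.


w_new = w_old - lr * gradient
= 2.7 - 0.01 * 1.6
= 2.7 - (0.016)
= 2.6840

2.6840


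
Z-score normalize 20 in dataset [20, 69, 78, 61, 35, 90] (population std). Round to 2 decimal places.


Mean = (20 + 69 + 78 + 61 + 35 + 90) / 6 = 58.8333
Variance = sum((x_i - mean)^2) / n = 587.1389
Std = sqrt(587.1389) = 24.2309
Z = (x - mean) / std
= (20 - 58.8333) / 24.2309
= -38.8333 / 24.2309
= -1.60

-1.60


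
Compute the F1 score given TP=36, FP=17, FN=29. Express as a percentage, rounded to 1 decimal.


Precision = TP / (TP + FP) = 36 / 53 = 0.6792
Recall = TP / (TP + FN) = 36 / 65 = 0.5538
F1 = 2 * P * R / (P + R)
= 2 * 0.6792 * 0.5538 / (0.6792 + 0.5538)
= 0.7524 / 1.2331
= 0.6102
As percentage: 61.0%

61.0


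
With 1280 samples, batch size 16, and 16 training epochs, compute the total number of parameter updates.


Iterations per epoch = 1280 / 16 = 80
Total updates = iterations_per_epoch * epochs
= 80 * 16
= 1280

1280


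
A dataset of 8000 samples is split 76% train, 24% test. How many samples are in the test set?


Train samples = 8000 * 76% = 6080
Test samples = 8000 - 6080
= 1920

1920


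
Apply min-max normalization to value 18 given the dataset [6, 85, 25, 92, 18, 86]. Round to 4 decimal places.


Min = 6, Max = 92
Range = 92 - 6 = 86
Scaled = (x - min) / (max - min)
= (18 - 6) / 86
= 12 / 86
= 0.1395

0.1395


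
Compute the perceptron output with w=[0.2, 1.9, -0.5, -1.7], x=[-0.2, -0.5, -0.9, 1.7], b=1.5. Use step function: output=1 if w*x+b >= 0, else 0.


z = w . x + b
= 0.2*-0.2 + 1.9*-0.5 + -0.5*-0.9 + -1.7*1.7 + 1.5
= -0.04 + -0.95 + 0.45 + -2.89 + 1.5
= -3.43 + 1.5
= -1.93
Since z = -1.93 < 0, output = 0

0


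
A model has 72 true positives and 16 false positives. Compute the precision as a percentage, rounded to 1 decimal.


Precision = TP / (TP + FP) * 100
= 72 / (72 + 16)
= 72 / 88
= 0.8182
= 81.8%

81.8


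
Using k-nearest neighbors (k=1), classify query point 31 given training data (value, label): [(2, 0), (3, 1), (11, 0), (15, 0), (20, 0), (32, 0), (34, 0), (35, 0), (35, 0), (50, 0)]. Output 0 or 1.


Distances from query 31:
Point 32 (class 0): distance = 1
K=1 nearest neighbors: classes = [0]
Votes for class 1: 0 / 1
Majority vote => class 0

0


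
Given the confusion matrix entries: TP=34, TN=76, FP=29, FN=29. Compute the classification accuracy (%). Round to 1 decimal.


Accuracy = (TP + TN) / (TP + TN + FP + FN) * 100
= (34 + 76) / (34 + 76 + 29 + 29)
= 110 / 168
= 0.6548
= 65.5%

65.5


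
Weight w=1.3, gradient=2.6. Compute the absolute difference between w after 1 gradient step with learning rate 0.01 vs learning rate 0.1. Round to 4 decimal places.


With lr=0.01: w_new = 1.3 - 0.01 * 2.6 = 1.274
With lr=0.1: w_new = 1.3 - 0.1 * 2.6 = 1.04
Absolute difference = |1.274 - 1.04|
= 0.2340

0.2340


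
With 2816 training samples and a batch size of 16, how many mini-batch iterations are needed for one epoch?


Iterations per epoch = dataset_size / batch_size
= 2816 / 16
= 176

176


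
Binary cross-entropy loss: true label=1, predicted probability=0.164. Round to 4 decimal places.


For y=1: Loss = -log(p)
= -log(0.164)
= -(-1.8079)
= 1.8079

1.8079


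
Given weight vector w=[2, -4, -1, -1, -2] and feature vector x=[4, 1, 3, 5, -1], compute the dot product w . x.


Element-wise products:
2 * 4 = 8
-4 * 1 = -4
-1 * 3 = -3
-1 * 5 = -5
-2 * -1 = 2
Sum = 8 + -4 + -3 + -5 + 2
= -2

-2


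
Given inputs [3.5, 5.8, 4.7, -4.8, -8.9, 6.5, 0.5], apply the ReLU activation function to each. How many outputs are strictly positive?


ReLU(x) = max(0, x) for each element:
ReLU(3.5) = 3.5
ReLU(5.8) = 5.8
ReLU(4.7) = 4.7
ReLU(-4.8) = 0
ReLU(-8.9) = 0
ReLU(6.5) = 6.5
ReLU(0.5) = 0.5
Active neurons (>0): 5

5


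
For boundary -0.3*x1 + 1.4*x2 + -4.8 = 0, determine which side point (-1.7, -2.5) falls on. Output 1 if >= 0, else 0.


Compute -0.3 * -1.7 + 1.4 * -2.5 + -4.8
= 0.51 + -3.5 + -4.8
= -7.79
Since -7.79 < 0, the point is on the negative side.

0


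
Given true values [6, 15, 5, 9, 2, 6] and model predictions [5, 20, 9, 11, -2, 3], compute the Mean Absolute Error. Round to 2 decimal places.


Absolute errors: [1, 5, 4, 2, 4, 3]
Sum of absolute errors = 19
MAE = 19 / 6 = 3.17

3.17


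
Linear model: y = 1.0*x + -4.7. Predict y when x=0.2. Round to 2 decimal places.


y = 1.0 * 0.2 + (-4.7)
= 0.2 + (-4.7)
= -4.50

-4.50


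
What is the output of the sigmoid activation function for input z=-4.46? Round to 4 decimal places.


sigmoid(z) = 1 / (1 + exp(-z))
exp(-(-4.46)) = exp(4.46) = 86.4875
1 + 86.4875 = 87.4875
1 / 87.4875 = 0.0114

0.0114


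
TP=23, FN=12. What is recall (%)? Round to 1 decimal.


Recall = TP / (TP + FN) * 100
= 23 / (23 + 12)
= 23 / 35
= 0.6571
= 65.7%

65.7


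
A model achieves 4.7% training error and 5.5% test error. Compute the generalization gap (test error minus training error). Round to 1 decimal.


Generalization gap = test_error - train_error
= 5.5 - 4.7
= 0.8%
A small gap suggests good generalization.

0.8


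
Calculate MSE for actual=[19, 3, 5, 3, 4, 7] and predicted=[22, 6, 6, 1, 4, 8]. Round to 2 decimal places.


Differences: [-3, -3, -1, 2, 0, -1]
Squared errors: [9, 9, 1, 4, 0, 1]
Sum of squared errors = 24
MSE = 24 / 6 = 4.00

4.00


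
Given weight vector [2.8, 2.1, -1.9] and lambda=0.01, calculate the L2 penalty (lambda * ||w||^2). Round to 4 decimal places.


Squaring each weight:
2.8^2 = 7.84
2.1^2 = 4.41
(-1.9)^2 = 3.61
Sum of squares = 15.86
Penalty = 0.01 * 15.86 = 0.1586

0.1586


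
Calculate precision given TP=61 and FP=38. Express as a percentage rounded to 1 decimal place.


Precision = TP / (TP + FP) * 100
= 61 / (61 + 38)
= 61 / 99
= 0.6162
= 61.6%

61.6


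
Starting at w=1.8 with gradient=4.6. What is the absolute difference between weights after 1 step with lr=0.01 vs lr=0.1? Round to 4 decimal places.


With lr=0.01: w_new = 1.8 - 0.01 * 4.6 = 1.754
With lr=0.1: w_new = 1.8 - 0.1 * 4.6 = 1.34
Absolute difference = |1.754 - 1.34|
= 0.4140

0.4140


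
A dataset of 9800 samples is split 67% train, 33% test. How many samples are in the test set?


Train samples = 9800 * 67% = 6566
Test samples = 9800 - 6566
= 3234

3234


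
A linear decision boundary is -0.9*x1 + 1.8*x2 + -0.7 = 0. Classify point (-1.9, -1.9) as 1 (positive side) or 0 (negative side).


Compute -0.9 * -1.9 + 1.8 * -1.9 + -0.7
= 1.71 + -3.42 + -0.7
= -2.41
Since -2.41 < 0, the point is on the negative side.

0


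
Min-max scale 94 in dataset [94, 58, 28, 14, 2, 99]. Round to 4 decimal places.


Min = 2, Max = 99
Range = 99 - 2 = 97
Scaled = (x - min) / (max - min)
= (94 - 2) / 97
= 92 / 97
= 0.9485

0.9485


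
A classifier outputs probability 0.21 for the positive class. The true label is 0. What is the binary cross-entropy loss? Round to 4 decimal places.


For y=0: Loss = -log(1-p)
= -log(1 - 0.21)
= -log(0.79)
= -(-0.2357)
= 0.2357

0.2357


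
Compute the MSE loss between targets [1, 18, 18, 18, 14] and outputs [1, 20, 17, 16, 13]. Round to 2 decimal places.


Differences: [0, -2, 1, 2, 1]
Squared errors: [0, 4, 1, 4, 1]
Sum of squared errors = 10
MSE = 10 / 5 = 2.00

2.00


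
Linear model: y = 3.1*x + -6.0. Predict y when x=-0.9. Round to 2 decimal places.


y = 3.1 * -0.9 + (-6.0)
= -2.79 + (-6.0)
= -8.79

-8.79


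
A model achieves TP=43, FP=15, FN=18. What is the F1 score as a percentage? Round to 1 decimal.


Precision = TP / (TP + FP) = 43 / 58 = 0.7414
Recall = TP / (TP + FN) = 43 / 61 = 0.7049
F1 = 2 * P * R / (P + R)
= 2 * 0.7414 * 0.7049 / (0.7414 + 0.7049)
= 1.0452 / 1.4463
= 0.7227
As percentage: 72.3%

72.3
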